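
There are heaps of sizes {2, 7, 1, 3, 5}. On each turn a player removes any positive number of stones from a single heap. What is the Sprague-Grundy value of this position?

Nim-sum: 2 ⊕ 7 ⊕ 1 ⊕ 3 ⊕ 5 = 2.

2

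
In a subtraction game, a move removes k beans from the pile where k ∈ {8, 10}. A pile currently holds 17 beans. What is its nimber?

2

Grundy values for subtraction set {8, 10}:
k:     0  1  2  3  4  5  6  7  8  9 10 11 12 13 14 15 16 17
g(k):  0  0  0  0  0  0  0  0  1  1  1  1  1  1  1  1  2  2
So g(17) = 2.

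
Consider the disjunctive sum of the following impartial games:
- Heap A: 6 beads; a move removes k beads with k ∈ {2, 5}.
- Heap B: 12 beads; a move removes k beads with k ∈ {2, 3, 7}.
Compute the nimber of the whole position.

0

Grundy values for heap A (subtraction set {2, 5}):
k:     0  1  2  3  4  5  6
g(k):  0  0  1  1  0  2  1
So g(6) = 1.
Build the Grundy sequence for heap B with g(k) = mex{g(k−s) : s ∈ {2, 3, 7}, s ≤ k}:
g(0) = mex{} = 0
g(1) = mex{} = 0
g(2) = mex{0} = 1
g(3) = mex{0} = 1
g(4) = mex{0,1} = 2
g(5) = mex{1} = 0
g(6) = mex{1,2} = 0
g(7) = mex{0,2} = 1
g(8) = mex{0} = 1
g(9) = mex{0,1} = 2
g(10) = mex{1} = 0
g(11) = mex{1,2} = 0
g(12) = mex{0,2} = 1
So g(12) = 1.
By the Sprague-Grundy theorem, the Grundy value of a sum of independent games is the XOR of the component values.
Combined value = 1 ⊕ 1 = 0.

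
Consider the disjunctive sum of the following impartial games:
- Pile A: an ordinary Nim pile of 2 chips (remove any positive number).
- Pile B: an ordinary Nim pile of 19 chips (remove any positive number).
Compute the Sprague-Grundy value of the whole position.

17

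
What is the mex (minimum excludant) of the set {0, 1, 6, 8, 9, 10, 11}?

2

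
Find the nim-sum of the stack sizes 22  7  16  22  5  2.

16

Write each in binary and XOR column by column:
  10110  (22)
  00111  (7)
  10000  (16)
  10110  (22)
  00101  (5)
  00010  (2)
  -----
  10000  (16)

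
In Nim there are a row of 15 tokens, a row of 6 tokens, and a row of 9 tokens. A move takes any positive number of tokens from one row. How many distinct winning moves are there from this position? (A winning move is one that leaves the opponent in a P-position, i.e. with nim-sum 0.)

0

In binary:
  1111  (15)
  0110  (6)
  1001  (9)
  ----
  0000  (0)
The nim-sum is already 0, so every move leaves a nonzero nim-sum — there are no winning moves.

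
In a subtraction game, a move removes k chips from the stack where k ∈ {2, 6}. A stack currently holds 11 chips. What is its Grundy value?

Grundy values for subtraction set {2, 6}:
g(0) = mex{} = 0
g(1) = mex{} = 0
g(2) = mex{0} = 1
g(3) = mex{0} = 1
g(4) = mex{1} = 0
g(5) = mex{1} = 0
g(6) = mex{0} = 1
g(7) = mex{0} = 1
g(8) = mex{1} = 0
g(9) = mex{1} = 0
g(10) = mex{0} = 1
g(11) = mex{0} = 1
So g(11) = 1.

1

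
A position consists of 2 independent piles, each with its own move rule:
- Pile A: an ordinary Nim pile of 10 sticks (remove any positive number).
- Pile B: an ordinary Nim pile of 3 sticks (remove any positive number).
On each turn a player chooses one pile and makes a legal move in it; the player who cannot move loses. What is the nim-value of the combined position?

9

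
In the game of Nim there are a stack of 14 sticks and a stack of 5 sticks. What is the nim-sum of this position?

11

Compute the nim-sum pairwise:
14 XOR 5 = 11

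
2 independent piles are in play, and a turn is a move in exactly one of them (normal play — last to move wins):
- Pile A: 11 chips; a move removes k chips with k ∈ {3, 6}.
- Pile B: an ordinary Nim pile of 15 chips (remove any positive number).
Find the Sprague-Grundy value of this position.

15

Grundy values for pile A (subtraction set {3, 6}):
k:     0  1  2  3  4  5  6  7  8  9 10 11
g(k):  0  0  0  1  1  1  2  2  2  0  0  0
So g(11) = 0.
Pile B is a plain Nim pile of size 15, so its Grundy value is 15.
By the Sprague-Grundy theorem, the Grundy value of a sum of independent games is the XOR of the component values.
Combined value = 0 ⊕ 15 = 15.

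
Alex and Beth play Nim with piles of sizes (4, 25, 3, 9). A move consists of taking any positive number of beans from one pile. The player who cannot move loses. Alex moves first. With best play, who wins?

Alex wins

Compute the nim-sum pairwise:
4 XOR 25 = 29
29 XOR 3 = 30
30 XOR 9 = 23
The nim-sum is 23 ≠ 0, so this is an N-position: the player to move can win; Alex has a winning move.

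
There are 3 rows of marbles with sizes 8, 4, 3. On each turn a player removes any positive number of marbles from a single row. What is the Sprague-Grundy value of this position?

Bitwise XOR of the heap sizes:
  1000  (8)
  0100  (4)
  0011  (3)
  ----
  1111  (15)

15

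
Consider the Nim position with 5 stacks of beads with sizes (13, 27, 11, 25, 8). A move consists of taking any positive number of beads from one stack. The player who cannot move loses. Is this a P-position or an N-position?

N-position

Compute the nim-sum pairwise:
13 ^ 27 = 22
22 ^ 11 = 29
29 ^ 25 = 4
4 ^ 8 = 12
The nim-sum is 12 ≠ 0, so this is an N-position: the player to move can win.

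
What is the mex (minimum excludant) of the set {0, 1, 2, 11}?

The values 0, 1, 2 are all present; 3 is the first non-negative integer missing from the set.

3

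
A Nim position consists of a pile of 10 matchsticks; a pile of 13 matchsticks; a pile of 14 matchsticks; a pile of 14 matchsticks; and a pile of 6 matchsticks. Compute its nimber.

1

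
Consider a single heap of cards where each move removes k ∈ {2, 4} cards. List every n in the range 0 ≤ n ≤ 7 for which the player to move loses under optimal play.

0, 1, 6, 7

Grundy values for subtraction set {2, 4}:
g(0) = mex{} = 0
g(1) = mex{} = 0
g(2) = mex{0} = 1
g(3) = mex{0} = 1
g(4) = mex{0,1} = 2
g(5) = mex{0,1} = 2
g(6) = mex{1,2} = 0
g(7) = mex{1,2} = 0
The P-positions (g = 0) in 0..7 are 0, 1, 6, 7.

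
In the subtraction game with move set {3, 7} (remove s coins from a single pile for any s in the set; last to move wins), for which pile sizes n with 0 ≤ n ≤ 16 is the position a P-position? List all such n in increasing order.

0, 1, 2, 6, 10, 11, 12, 16

Grundy values for subtraction set {3, 7}:
k:     0  1  2  3  4  5  6  7  8  9 10 11 12 13 14 15 16
g(k):  0  0  0  1  1  1  0  2  2  1  0  0  0  1  1  1  0
The P-positions (g = 0) in 0..16 are 0, 1, 2, 6, 10, 11, 12, 16.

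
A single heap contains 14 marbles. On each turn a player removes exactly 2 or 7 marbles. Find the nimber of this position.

0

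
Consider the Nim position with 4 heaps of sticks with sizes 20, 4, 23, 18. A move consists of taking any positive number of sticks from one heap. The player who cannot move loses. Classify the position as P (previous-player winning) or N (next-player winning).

N-position

Bitwise XOR of the heap sizes:
  10100  (20)
  00100  (4)
  10111  (23)
  10010  (18)
  -----
  10101  (21)
The nim-sum is 21 ≠ 0, so this is an N-position: the player to move can win.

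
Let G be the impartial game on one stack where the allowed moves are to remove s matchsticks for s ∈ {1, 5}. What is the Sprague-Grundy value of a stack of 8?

Grundy values for subtraction set {1, 5}:
g(0) = mex{} = 0
g(1) = mex{0} = 1
g(2) = mex{1} = 0
g(3) = mex{0} = 1
g(4) = mex{1} = 0
g(5) = mex{0} = 1
g(6) = mex{1} = 0
g(7) = mex{0} = 1
g(8) = mex{1} = 0
So g(8) = 0.

0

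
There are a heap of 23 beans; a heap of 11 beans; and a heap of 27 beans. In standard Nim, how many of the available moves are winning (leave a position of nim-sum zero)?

1

Nim-sum: 23 XOR 11 XOR 27 = 7.
The overall nim-sum is X = 7. A heap of size p has a winning move iff p XOR X < p (reduce it to p XOR X).
  23: 23 XOR 7 = 16 < 23 — winning move (to 16).
  11: 11 XOR 7 = 12 ≥ 11 — no move.
  27: 27 XOR 7 = 28 ≥ 27 — no move.
That gives 1 winning move.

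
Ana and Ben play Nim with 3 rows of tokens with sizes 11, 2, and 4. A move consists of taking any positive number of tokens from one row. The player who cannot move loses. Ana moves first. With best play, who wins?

Nim-sum: 11 XOR 2 XOR 4 = 13.
The nim-sum is 13 ≠ 0, so this is an N-position: the player to move can win; Ana has a winning move.

Ana wins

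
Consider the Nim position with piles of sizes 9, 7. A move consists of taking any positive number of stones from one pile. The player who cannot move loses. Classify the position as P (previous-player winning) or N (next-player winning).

N-position

Nim-sum: 9 ^ 7 = 14.
The nim-sum is 14 ≠ 0, so this is an N-position: the player to move can win.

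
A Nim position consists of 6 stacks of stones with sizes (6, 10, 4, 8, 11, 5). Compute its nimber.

Compute the nim-sum pairwise:
6 ^ 10 = 12
12 ^ 4 = 8
8 ^ 8 = 0
0 ^ 11 = 11
11 ^ 5 = 14

14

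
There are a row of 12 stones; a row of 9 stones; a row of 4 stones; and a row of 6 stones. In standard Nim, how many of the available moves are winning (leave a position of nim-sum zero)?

Nim-sum: 12 XOR 9 XOR 4 XOR 6 = 7.
The overall nim-sum is X = 7. A row of size p has a winning move iff p XOR X < p (reduce it to p XOR X).
  12: 12 XOR 7 = 11 < 12 — winning move (to 11).
  9: 9 XOR 7 = 14 ≥ 9 — no move.
  4: 4 XOR 7 = 3 < 4 — winning move (to 3).
  6: 6 XOR 7 = 1 < 6 — winning move (to 1).
That gives 3 winning moves.

3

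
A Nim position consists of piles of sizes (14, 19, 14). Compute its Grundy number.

19

Compute the nim-sum pairwise:
14 ^ 19 = 29
29 ^ 14 = 19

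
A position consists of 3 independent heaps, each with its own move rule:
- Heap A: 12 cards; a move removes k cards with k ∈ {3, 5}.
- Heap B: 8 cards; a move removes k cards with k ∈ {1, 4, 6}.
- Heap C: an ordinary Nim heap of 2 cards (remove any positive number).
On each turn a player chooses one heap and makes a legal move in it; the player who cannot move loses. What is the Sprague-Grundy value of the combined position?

2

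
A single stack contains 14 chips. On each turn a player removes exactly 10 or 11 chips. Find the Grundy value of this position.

1

Grundy values for subtraction set {10, 11}:
g(0) = mex{} = 0
g(1) = mex{} = 0
g(2) = mex{} = 0
g(3) = mex{} = 0
g(4) = mex{} = 0
g(5) = mex{} = 0
g(6) = mex{} = 0
g(7) = mex{} = 0
g(8) = mex{} = 0
g(9) = mex{} = 0
g(10) = mex{0} = 1
g(11) = mex{0} = 1
g(12) = mex{0} = 1
g(13) = mex{0} = 1
g(14) = mex{0} = 1
So g(14) = 1.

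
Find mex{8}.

0

0 is not in the set, so the mex is 0.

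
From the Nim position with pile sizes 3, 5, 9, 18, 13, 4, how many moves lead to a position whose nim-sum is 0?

1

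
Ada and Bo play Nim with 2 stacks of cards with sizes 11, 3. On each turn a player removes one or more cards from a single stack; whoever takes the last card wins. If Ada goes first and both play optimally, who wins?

Ada wins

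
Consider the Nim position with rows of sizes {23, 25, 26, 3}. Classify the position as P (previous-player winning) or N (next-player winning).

N-position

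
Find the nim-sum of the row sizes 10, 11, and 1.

0

In binary:
  1010  (10)
  1011  (11)
  0001  (1)
  ----
  0000  (0)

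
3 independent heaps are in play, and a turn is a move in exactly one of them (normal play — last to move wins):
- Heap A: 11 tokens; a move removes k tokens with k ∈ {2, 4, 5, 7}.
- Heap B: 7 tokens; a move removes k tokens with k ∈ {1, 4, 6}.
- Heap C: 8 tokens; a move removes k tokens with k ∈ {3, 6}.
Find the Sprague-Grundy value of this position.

For heap A, compute g(0), g(1), … with moves {2, 4, 5, 7}:
k:     0  1  2  3  4  5  6  7  8  9 10 11
g(k):  0  0  1  1  2  2  3  3  4  0  0  1
So g(11) = 1.
Grundy values for heap B (subtraction set {1, 4, 6}):
k:     0  1  2  3  4  5  6  7
g(k):  0  1  0  1  2  0  1  0
So g(7) = 0.
Grundy values for heap C (subtraction set {3, 6}):
k:     0  1  2  3  4  5  6  7  8
g(k):  0  0  0  1  1  1  2  2  2
So g(8) = 2.
The value of a disjunctive sum is the nim-sum of the parts.
Combined value = 1 ⊕ 0 ⊕ 2 = 3.

3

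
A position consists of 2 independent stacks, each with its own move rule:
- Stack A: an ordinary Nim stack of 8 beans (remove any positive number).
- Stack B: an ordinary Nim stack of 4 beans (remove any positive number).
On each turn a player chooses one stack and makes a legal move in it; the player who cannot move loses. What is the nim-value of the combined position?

Stack A is a plain Nim stack of size 8, so its Grundy value is 8.
Stack B is a plain Nim stack of size 4, so its Grundy value is 4.
The value of a disjunctive sum is the nim-sum of the parts.
Combined value = 8 ⊕ 4 = 12.

12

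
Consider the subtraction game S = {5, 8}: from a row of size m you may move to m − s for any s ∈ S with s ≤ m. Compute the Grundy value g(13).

0

Compute g(0), g(1), … for moves {5, 8}:
g(0) = mex{} = 0
g(1) = mex{} = 0
g(2) = mex{} = 0
g(3) = mex{} = 0
g(4) = mex{} = 0
g(5) = mex{0} = 1
g(6) = mex{0} = 1
g(7) = mex{0} = 1
g(8) = mex{0} = 1
g(9) = mex{0} = 1
g(10) = mex{0,1} = 2
g(11) = mex{0,1} = 2
g(12) = mex{0,1} = 2
g(13) = mex{1} = 0
So g(13) = 0.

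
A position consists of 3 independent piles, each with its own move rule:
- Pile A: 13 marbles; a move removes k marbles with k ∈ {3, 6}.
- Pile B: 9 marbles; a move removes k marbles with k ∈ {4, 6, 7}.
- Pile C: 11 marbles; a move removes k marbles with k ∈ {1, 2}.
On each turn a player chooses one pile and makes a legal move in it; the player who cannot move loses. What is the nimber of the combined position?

Build the Grundy sequence for pile A with g(k) = mex{g(k−s) : s ∈ {3, 6}, s ≤ k}:
g(0) = mex{} = 0
g(1) = mex{} = 0
g(2) = mex{} = 0
g(3) = mex{0} = 1
g(4) = mex{0} = 1
g(5) = mex{0} = 1
g(6) = mex{0,1} = 2
g(7) = mex{0,1} = 2
g(8) = mex{0,1} = 2
g(9) = mex{1,2} = 0
g(10) = mex{1,2} = 0
g(11) = mex{1,2} = 0
g(12) = mex{0,2} = 1
g(13) = mex{0,2} = 1
So g(13) = 1.
For pile B, compute g(0), g(1), … with moves {4, 6, 7}:
g(0) = mex{} = 0
g(1) = mex{} = 0
g(2) = mex{} = 0
g(3) = mex{} = 0
g(4) = mex{0} = 1
g(5) = mex{0} = 1
g(6) = mex{0} = 1
g(7) = mex{0} = 1
g(8) = mex{0,1} = 2
g(9) = mex{0,1} = 2
So g(9) = 2.
Build the Grundy sequence for pile C with g(k) = mex{g(k−s) : s ∈ {1, 2}, s ≤ k}:
g(0) = mex{} = 0
g(1) = mex{0} = 1
g(2) = mex{0,1} = 2
g(3) = mex{1,2} = 0
g(4) = mex{0,2} = 1
g(5) = mex{0,1} = 2
g(6) = mex{1,2} = 0
g(7) = mex{0,2} = 1
g(8) = mex{0,1} = 2
g(9) = mex{1,2} = 0
g(10) = mex{0,2} = 1
g(11) = mex{0,1} = 2
So g(11) = 2.
By the Sprague-Grundy theorem, the Grundy value of a sum of independent games is the XOR of the component values.
Combined value = 1 ⊕ 2 ⊕ 2 = 1.

1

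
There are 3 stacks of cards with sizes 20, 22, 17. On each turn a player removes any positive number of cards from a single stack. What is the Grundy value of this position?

Write each in binary and XOR column by column:
  10100  (20)
  10110  (22)
  10001  (17)
  -----
  10011  (19)

19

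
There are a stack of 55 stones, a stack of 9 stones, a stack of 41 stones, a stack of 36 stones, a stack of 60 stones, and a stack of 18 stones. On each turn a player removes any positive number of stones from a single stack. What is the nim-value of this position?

Bitwise XOR of the heap sizes:
  110111  (55)
  001001  (9)
  101001  (41)
  100100  (36)
  111100  (60)
  010010  (18)
  ------
  011101  (29)

29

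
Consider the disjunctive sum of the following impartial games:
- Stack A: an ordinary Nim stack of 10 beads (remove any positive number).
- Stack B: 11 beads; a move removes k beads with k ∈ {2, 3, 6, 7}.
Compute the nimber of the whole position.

11

Stack A is a plain Nim stack of size 10, so its Grundy value is 10.
For stack B, compute g(0), g(1), … with moves {2, 3, 6, 7}:
k:     0  1  2  3  4  5  6  7  8  9 10 11
g(k):  0  0  1  1  2  0  3  1  2  0  0  1
So g(11) = 1.
By the Sprague-Grundy theorem, the Grundy value of a sum of independent games is the XOR of the component values.
Combined value = 10 XOR 1 = 11.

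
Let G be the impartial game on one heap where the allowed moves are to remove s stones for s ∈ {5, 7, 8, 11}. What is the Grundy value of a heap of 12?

2

Grundy values for subtraction set {5, 7, 8, 11}:
k:     0  1  2  3  4  5  6  7  8  9 10 11 12
g(k):  0  0  0  0  0  1  1  1  1  1  2  2  2
So g(12) = 2.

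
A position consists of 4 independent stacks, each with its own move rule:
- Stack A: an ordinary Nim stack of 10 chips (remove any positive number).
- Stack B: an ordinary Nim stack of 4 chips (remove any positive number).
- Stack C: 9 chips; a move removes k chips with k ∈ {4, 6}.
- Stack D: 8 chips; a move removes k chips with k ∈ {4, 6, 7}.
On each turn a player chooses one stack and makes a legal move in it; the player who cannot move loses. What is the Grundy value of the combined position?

Stack A is a plain Nim stack of size 10, so its Grundy value is 10.
Stack B is a plain Nim stack of size 4, so its Grundy value is 4.
Build the Grundy sequence for stack C with g(k) = mex{g(k−s) : s ∈ {4, 6}, s ≤ k}:
g(0) = mex{} = 0
g(1) = mex{} = 0
g(2) = mex{} = 0
g(3) = mex{} = 0
g(4) = mex{0} = 1
g(5) = mex{0} = 1
g(6) = mex{0} = 1
g(7) = mex{0} = 1
g(8) = mex{0,1} = 2
g(9) = mex{0,1} = 2
So g(9) = 2.
Build the Grundy sequence for stack D with g(k) = mex{g(k−s) : s ∈ {4, 6, 7}, s ≤ k}:
k:     0  1  2  3  4  5  6  7  8
g(k):  0  0  0  0  1  1  1  1  2
So g(8) = 2.
By the Sprague-Grundy theorem, the Grundy value of a sum of independent games is the XOR of the component values.
Combined value = 10 XOR 4 XOR 2 XOR 2 = 14.

14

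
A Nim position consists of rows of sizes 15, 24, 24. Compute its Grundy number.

In binary:
  01111  (15)
  11000  (24)
  11000  (24)
  -----
  01111  (15)

15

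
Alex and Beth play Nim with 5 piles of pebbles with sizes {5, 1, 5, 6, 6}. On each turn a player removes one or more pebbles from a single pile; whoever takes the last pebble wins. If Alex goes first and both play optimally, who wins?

Alex wins

Compute the nim-sum pairwise:
5 ^ 1 = 4
4 ^ 5 = 1
1 ^ 6 = 7
7 ^ 6 = 1
The nim-sum is 1 ≠ 0, so this is an N-position: the player to move can win; Alex has a winning move.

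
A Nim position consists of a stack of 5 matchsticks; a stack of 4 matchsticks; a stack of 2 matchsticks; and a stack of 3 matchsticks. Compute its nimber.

0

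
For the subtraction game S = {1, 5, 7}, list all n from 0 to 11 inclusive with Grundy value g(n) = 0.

0, 2, 4, 6, 8, 10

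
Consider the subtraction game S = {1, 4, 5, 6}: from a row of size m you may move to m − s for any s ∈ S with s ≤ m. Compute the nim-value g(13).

Grundy values for subtraction set {1, 4, 5, 6}:
g(0) = mex{} = 0
g(1) = mex{0} = 1
g(2) = mex{1} = 0
g(3) = mex{0} = 1
g(4) = mex{0,1} = 2
g(5) = mex{0,1,2} = 3
g(6) = mex{0,1,3} = 2
g(7) = mex{0,1,2} = 3
g(8) = mex{0,1,2,3} = 4
g(9) = mex{1,2,3,4} = 0
g(10) = mex{0,2,3} = 1
g(11) = mex{1,2,3} = 0
g(12) = mex{0,2,3,4} = 1
g(13) = mex{0,1,3,4} = 2
So g(13) = 2.

2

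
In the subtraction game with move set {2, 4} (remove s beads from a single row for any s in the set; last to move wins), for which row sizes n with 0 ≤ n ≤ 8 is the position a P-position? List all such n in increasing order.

0, 1, 6, 7

Build the Grundy sequence with g(k) = mex{g(k−s) : s ∈ {2, 4}, s ≤ k}:
k:     0  1  2  3  4  5  6  7  8
g(k):  0  0  1  1  2  2  0  0  1
The P-positions (g = 0) in 0..8 are 0, 1, 6, 7.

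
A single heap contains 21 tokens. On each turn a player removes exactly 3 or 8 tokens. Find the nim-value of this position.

Build the Grundy sequence with g(k) = mex{g(k−s) : s ∈ {3, 8}, s ≤ k}:
k:     0  1  2  3  4  5  6  7  8  9 10 11 12 13 14 15 16 17 18 19 20 21
g(k):  0  0  0  1  1  1  0  0  2  1  1  0  0  0  1  1  1  0  0  2  1  1
So g(21) = 1.

1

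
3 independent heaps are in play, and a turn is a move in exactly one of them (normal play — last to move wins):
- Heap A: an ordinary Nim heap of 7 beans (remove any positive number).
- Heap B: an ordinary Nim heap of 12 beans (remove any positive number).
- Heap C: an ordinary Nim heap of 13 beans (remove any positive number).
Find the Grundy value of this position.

6

Heap A is a plain Nim heap of size 7, so its Grundy value is 7.
Heap B is a plain Nim heap of size 12, so its Grundy value is 12.
Heap C is a plain Nim heap of size 13, so its Grundy value is 13.
The value of a disjunctive sum is the nim-sum of the parts.
Combined value = 7 ⊕ 12 ⊕ 13 = 6.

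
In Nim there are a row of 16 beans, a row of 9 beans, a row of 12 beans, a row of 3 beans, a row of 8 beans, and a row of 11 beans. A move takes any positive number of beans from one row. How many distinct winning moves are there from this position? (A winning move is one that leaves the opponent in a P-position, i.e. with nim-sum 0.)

1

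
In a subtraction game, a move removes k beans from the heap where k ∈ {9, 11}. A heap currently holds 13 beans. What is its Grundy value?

1

Grundy values for subtraction set {9, 11}:
g(0) = mex{} = 0
g(1) = mex{} = 0
g(2) = mex{} = 0
g(3) = mex{} = 0
g(4) = mex{} = 0
g(5) = mex{} = 0
g(6) = mex{} = 0
g(7) = mex{} = 0
g(8) = mex{} = 0
g(9) = mex{0} = 1
g(10) = mex{0} = 1
g(11) = mex{0} = 1
g(12) = mex{0} = 1
g(13) = mex{0} = 1
So g(13) = 1.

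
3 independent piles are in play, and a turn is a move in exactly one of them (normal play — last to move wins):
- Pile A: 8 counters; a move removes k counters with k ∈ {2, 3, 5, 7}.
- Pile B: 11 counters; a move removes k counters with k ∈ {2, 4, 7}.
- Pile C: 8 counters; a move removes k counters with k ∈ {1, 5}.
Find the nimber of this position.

Grundy values for pile A (subtraction set {2, 3, 5, 7}):
k:     0  1  2  3  4  5  6  7  8
g(k):  0  0  1  1  2  2  3  3  4
So g(8) = 4.
Grundy values for pile B (subtraction set {2, 4, 7}):
g(0) = mex{} = 0
g(1) = mex{} = 0
g(2) = mex{0} = 1
g(3) = mex{0} = 1
g(4) = mex{0,1} = 2
g(5) = mex{0,1} = 2
g(6) = mex{1,2} = 0
g(7) = mex{0,1,2} = 3
g(8) = mex{0,2} = 1
g(9) = mex{1,2,3} = 0
g(10) = mex{0,1} = 2
g(11) = mex{0,2,3} = 1
So g(11) = 1.
Grundy values for pile C (subtraction set {1, 5}):
k:     0  1  2  3  4  5  6  7  8
g(k):  0  1  0  1  0  1  0  1  0
So g(8) = 0.
The value of a disjunctive sum is the nim-sum of the parts.
Combined value = 4 ⊕ 1 ⊕ 0 = 5.

5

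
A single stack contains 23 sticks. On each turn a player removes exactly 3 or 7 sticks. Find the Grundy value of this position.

1

Compute g(0), g(1), … for moves {3, 7}:
k:     0  1  2  3  4  5  6  7  8  9 10 11 12 13 14 15 16 17 18 19 20 21 22 23
g(k):  0  0  0  1  1  1  0  2  2  1  0  0  0  1  1  1  0  2  2  1  0  0  0  1
So g(23) = 1.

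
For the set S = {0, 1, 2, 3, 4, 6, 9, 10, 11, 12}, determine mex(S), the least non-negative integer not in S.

5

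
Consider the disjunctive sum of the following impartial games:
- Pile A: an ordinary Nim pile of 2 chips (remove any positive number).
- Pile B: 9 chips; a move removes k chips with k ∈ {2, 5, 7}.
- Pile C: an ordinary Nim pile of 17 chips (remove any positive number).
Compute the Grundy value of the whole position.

Pile A is a plain Nim pile of size 2, so its Grundy value is 2.
Grundy values for pile B (subtraction set {2, 5, 7}):
k:     0  1  2  3  4  5  6  7  8  9
g(k):  0  0  1  1  0  2  1  3  2  2
So g(9) = 2.
Pile C is a plain Nim pile of size 17, so its Grundy value is 17.
By the Sprague-Grundy theorem, the Grundy value of a sum of independent games is the XOR of the component values.
Combined value = 2 XOR 2 XOR 17 = 17.

17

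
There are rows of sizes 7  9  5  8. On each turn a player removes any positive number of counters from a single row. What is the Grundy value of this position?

Bitwise XOR of the heap sizes:
  0111  (7)
  1001  (9)
  0101  (5)
  1000  (8)
  ----
  0011  (3)

3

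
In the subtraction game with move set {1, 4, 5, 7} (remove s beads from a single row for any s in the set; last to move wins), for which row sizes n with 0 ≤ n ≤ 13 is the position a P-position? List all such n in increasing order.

0, 2, 8, 10

Compute g(0), g(1), … for moves {1, 4, 5, 7}:
g(0) = mex{} = 0
g(1) = mex{0} = 1
g(2) = mex{1} = 0
g(3) = mex{0} = 1
g(4) = mex{0,1} = 2
g(5) = mex{0,1,2} = 3
g(6) = mex{0,1,3} = 2
g(7) = mex{0,1,2} = 3
g(8) = mex{1,2,3} = 0
g(9) = mex{0,2,3} = 1
g(10) = mex{1,2,3} = 0
g(11) = mex{0,2,3} = 1
g(12) = mex{0,1,3} = 2
g(13) = mex{0,1,2} = 3
The P-positions (g = 0) in 0..13 are 0, 2, 8, 10.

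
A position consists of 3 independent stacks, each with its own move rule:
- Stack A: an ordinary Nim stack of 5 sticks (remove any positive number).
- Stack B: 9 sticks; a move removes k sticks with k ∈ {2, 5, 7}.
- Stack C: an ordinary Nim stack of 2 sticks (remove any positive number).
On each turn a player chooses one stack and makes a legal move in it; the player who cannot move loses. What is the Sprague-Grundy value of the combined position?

5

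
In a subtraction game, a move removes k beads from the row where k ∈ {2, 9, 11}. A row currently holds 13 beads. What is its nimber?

2

Grundy values for subtraction set {2, 9, 11}:
k:     0  1  2  3  4  5  6  7  8  9 10 11 12 13
g(k):  0  0  1  1  0  0  1  1  0  2  1  3  2  2
So g(13) = 2.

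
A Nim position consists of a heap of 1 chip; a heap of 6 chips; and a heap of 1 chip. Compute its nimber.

Compute the nim-sum pairwise:
1 XOR 6 = 7
7 XOR 1 = 6

6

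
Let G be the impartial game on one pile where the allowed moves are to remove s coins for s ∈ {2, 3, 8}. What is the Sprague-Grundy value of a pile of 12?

1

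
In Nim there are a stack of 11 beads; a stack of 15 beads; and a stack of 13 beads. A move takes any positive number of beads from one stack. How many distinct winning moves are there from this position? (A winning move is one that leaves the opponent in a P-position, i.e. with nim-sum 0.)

3

Nim-sum: 11 ⊕ 15 ⊕ 13 = 9.
The overall nim-sum is X = 9. A stack of size p has a winning move iff p XOR X < p (reduce it to p XOR X).
  11: 11 XOR 9 = 2 < 11 — winning move (to 2).
  15: 15 XOR 9 = 6 < 15 — winning move (to 6).
  13: 13 XOR 9 = 4 < 13 — winning move (to 4).
That gives 3 winning moves.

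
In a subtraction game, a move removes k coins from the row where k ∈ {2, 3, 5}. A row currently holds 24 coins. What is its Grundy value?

1

Compute g(0), g(1), … for moves {2, 3, 5}:
k:     0  1  2  3  4  5  6  7  8  9 10 11 12 13 14 15 16 17 18 19 20 21 22 23 24
g(k):  0  0  1  1  2  2  3  0  0  1  1  2  2  3  0  0  1  1  2  2  3  0  0  1  1
So g(24) = 1.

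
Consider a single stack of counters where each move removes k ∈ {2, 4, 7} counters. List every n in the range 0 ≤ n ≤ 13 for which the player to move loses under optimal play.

Grundy values for subtraction set {2, 4, 7}:
g(0) = mex{} = 0
g(1) = mex{} = 0
g(2) = mex{0} = 1
g(3) = mex{0} = 1
g(4) = mex{0,1} = 2
g(5) = mex{0,1} = 2
g(6) = mex{1,2} = 0
g(7) = mex{0,1,2} = 3
g(8) = mex{0,2} = 1
g(9) = mex{1,2,3} = 0
g(10) = mex{0,1} = 2
g(11) = mex{0,2,3} = 1
g(12) = mex{1,2} = 0
g(13) = mex{0,1} = 2
The P-positions (g = 0) in 0..13 are 0, 1, 6, 9, 12.

0, 1, 6, 9, 12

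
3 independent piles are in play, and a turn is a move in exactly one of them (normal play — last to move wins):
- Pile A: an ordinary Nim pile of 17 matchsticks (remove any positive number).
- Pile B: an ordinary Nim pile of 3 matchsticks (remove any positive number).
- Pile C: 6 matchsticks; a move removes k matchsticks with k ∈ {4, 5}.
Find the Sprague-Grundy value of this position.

Pile A is a plain Nim pile of size 17, so its Grundy value is 17.
Pile B is a plain Nim pile of size 3, so its Grundy value is 3.
For pile C, compute g(0), g(1), … with moves {4, 5}:
k:     0  1  2  3  4  5  6
g(k):  0  0  0  0  1  1  1
So g(6) = 1.
By the Sprague-Grundy theorem, the Grundy value of a sum of independent games is the XOR of the component values.
Combined value = 17 ⊕ 3 ⊕ 1 = 19.

19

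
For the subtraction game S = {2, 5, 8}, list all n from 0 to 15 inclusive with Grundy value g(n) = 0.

Compute g(0), g(1), … for moves {2, 5, 8}:
k:     0  1  2  3  4  5  6  7  8  9 10 11 12 13 14 15
g(k):  0  0  1  1  0  2  1  0  2  1  0  0  1  1  0  2
The P-positions (g = 0) in 0..15 are 0, 1, 4, 7, 10, 11, 14.

0, 1, 4, 7, 10, 11, 14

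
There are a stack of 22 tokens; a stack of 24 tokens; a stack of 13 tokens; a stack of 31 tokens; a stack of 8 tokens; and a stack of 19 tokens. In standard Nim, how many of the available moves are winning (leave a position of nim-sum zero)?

3

Compute the nim-sum pairwise:
22 XOR 24 = 14
14 XOR 13 = 3
3 XOR 31 = 28
28 XOR 8 = 20
20 XOR 19 = 7
The overall nim-sum is X = 7. A stack of size p has a winning move iff p XOR X < p (reduce it to p XOR X).
  22: 22 XOR 7 = 17 < 22 — winning move (to 17).
  24: 24 XOR 7 = 31 ≥ 24 — no move.
  13: 13 XOR 7 = 10 < 13 — winning move (to 10).
  31: 31 XOR 7 = 24 < 31 — winning move (to 24).
  8: 8 XOR 7 = 15 ≥ 8 — no move.
  19: 19 XOR 7 = 20 ≥ 19 — no move.
That gives 3 winning moves.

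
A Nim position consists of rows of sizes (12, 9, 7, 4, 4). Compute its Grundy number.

Nim-sum: 12 XOR 9 XOR 7 XOR 4 XOR 4 = 2.

2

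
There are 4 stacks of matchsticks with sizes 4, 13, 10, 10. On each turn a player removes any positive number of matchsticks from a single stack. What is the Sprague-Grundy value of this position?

9

Bitwise XOR of the heap sizes:
  0100  (4)
  1101  (13)
  1010  (10)
  1010  (10)
  ----
  1001  (9)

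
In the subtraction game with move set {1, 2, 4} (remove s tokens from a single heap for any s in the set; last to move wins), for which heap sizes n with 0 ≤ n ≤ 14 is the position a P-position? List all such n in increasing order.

Build the Grundy sequence with g(k) = mex{g(k−s) : s ∈ {1, 2, 4}, s ≤ k}:
g(0) = mex{} = 0
g(1) = mex{0} = 1
g(2) = mex{0,1} = 2
g(3) = mex{1,2} = 0
g(4) = mex{0,2} = 1
g(5) = mex{0,1} = 2
g(6) = mex{1,2} = 0
g(7) = mex{0,2} = 1
g(8) = mex{0,1} = 2
g(9) = mex{1,2} = 0
g(10) = mex{0,2} = 1
g(11) = mex{0,1} = 2
g(12) = mex{1,2} = 0
g(13) = mex{0,2} = 1
g(14) = mex{0,1} = 2
The P-positions (g = 0) in 0..14 are 0, 3, 6, 9, 12.

0, 3, 6, 9, 12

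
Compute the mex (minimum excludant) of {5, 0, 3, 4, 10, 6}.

1

0 is in the set but 1 is not, so the mex is 1.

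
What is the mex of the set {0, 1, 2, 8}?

3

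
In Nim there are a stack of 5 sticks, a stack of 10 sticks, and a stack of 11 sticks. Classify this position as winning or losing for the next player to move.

Winning position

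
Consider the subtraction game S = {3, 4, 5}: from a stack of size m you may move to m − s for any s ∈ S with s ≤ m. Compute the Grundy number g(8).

0

Compute g(0), g(1), … for moves {3, 4, 5}:
k:     0  1  2  3  4  5  6  7  8
g(k):  0  0  0  1  1  1  2  2  0
So g(8) = 0.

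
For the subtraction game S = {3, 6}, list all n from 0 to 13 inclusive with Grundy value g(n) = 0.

Grundy values for subtraction set {3, 6}:
g(0) = mex{} = 0
g(1) = mex{} = 0
g(2) = mex{} = 0
g(3) = mex{0} = 1
g(4) = mex{0} = 1
g(5) = mex{0} = 1
g(6) = mex{0,1} = 2
g(7) = mex{0,1} = 2
g(8) = mex{0,1} = 2
g(9) = mex{1,2} = 0
g(10) = mex{1,2} = 0
g(11) = mex{1,2} = 0
g(12) = mex{0,2} = 1
g(13) = mex{0,2} = 1
The P-positions (g = 0) in 0..13 are 0, 1, 2, 9, 10, 11.

0, 1, 2, 9, 10, 11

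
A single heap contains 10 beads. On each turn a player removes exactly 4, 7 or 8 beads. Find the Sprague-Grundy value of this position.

2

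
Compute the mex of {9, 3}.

0 is not in the set, so the mex is 0.

0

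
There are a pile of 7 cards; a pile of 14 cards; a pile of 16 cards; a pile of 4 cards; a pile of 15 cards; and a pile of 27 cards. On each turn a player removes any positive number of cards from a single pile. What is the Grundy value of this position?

9

Nim-sum: 7 ^ 14 ^ 16 ^ 4 ^ 15 ^ 27 = 9.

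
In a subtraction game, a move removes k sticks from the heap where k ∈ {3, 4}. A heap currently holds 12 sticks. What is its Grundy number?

Build the Grundy sequence with g(k) = mex{g(k−s) : s ∈ {3, 4}, s ≤ k}:
k:     0  1  2  3  4  5  6  7  8  9 10 11 12
g(k):  0  0  0  1  1  1  2  0  0  0  1  1  1
So g(12) = 1.

1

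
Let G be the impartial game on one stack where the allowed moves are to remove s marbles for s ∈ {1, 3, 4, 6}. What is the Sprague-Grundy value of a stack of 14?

0

Build the Grundy sequence with g(k) = mex{g(k−s) : s ∈ {1, 3, 4, 6}, s ≤ k}:
k:     0  1  2  3  4  5  6  7  8  9 10 11 12 13 14
g(k):  0  1  0  1  2  3  2  0  1  0  1  2  3  2  0
So g(14) = 0.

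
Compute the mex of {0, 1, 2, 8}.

3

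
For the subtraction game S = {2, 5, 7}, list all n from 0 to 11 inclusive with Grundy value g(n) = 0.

Build the Grundy sequence with g(k) = mex{g(k−s) : s ∈ {2, 5, 7}, s ≤ k}:
g(0) = mex{} = 0
g(1) = mex{} = 0
g(2) = mex{0} = 1
g(3) = mex{0} = 1
g(4) = mex{1} = 0
g(5) = mex{0,1} = 2
g(6) = mex{0} = 1
g(7) = mex{0,1,2} = 3
g(8) = mex{0,1} = 2
g(9) = mex{0,1,3} = 2
g(10) = mex{1,2} = 0
g(11) = mex{0,1,2} = 3
The P-positions (g = 0) in 0..11 are 0, 1, 4, 10.

0, 1, 4, 10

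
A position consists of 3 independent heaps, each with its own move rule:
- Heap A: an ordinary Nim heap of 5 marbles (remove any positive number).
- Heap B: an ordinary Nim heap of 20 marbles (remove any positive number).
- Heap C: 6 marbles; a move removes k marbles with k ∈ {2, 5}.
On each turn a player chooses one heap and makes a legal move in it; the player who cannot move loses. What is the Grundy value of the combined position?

Heap A is a plain Nim heap of size 5, so its Grundy value is 5.
Heap B is a plain Nim heap of size 20, so its Grundy value is 20.
Build the Grundy sequence for heap C with g(k) = mex{g(k−s) : s ∈ {2, 5}, s ≤ k}:
k:     0  1  2  3  4  5  6
g(k):  0  0  1  1  0  2  1
So g(6) = 1.
By the Sprague-Grundy theorem, the Grundy value of a sum of independent games is the XOR of the component values.
Combined value = 5 XOR 20 XOR 1 = 16.

16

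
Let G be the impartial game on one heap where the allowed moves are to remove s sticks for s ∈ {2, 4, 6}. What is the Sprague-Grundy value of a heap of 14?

3

Build the Grundy sequence with g(k) = mex{g(k−s) : s ∈ {2, 4, 6}, s ≤ k}:
g(0) = mex{} = 0
g(1) = mex{} = 0
g(2) = mex{0} = 1
g(3) = mex{0} = 1
g(4) = mex{0,1} = 2
g(5) = mex{0,1} = 2
g(6) = mex{0,1,2} = 3
g(7) = mex{0,1,2} = 3
g(8) = mex{1,2,3} = 0
g(9) = mex{1,2,3} = 0
g(10) = mex{0,2,3} = 1
g(11) = mex{0,2,3} = 1
g(12) = mex{0,1,3} = 2
g(13) = mex{0,1,3} = 2
g(14) = mex{0,1,2} = 3
So g(14) = 3.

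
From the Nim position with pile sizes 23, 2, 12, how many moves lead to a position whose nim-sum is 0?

1

Bitwise XOR of the heap sizes:
  10111  (23)
  00010  (2)
  01100  (12)
  -----
  11001  (25)
The overall nim-sum is X = 25. A pile of size p has a winning move iff p XOR X < p (reduce it to p XOR X).
  23: 23 XOR 25 = 14 < 23 — winning move (to 14).
  2: 2 XOR 25 = 27 ≥ 2 — no move.
  12: 12 XOR 25 = 21 ≥ 12 — no move.
That gives 1 winning move.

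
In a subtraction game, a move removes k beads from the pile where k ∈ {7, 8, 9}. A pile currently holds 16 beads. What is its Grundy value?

Build the Grundy sequence with g(k) = mex{g(k−s) : s ∈ {7, 8, 9}, s ≤ k}:
k:     0  1  2  3  4  5  6  7  8  9 10 11 12 13 14 15 16
g(k):  0  0  0  0  0  0  0  1  1  1  1  1  1  1  2  2  0
So g(16) = 0.

0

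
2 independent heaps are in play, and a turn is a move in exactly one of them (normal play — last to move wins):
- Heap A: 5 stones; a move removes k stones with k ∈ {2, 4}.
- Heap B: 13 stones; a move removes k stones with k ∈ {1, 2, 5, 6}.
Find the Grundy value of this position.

Build the Grundy sequence for heap A with g(k) = mex{g(k−s) : s ∈ {2, 4}, s ≤ k}:
k:     0  1  2  3  4  5
g(k):  0  0  1  1  2  2
So g(5) = 2.
Grundy values for heap B (subtraction set {1, 2, 5, 6}):
k:     0  1  2  3  4  5  6  7  8  9 10 11 12 13
g(k):  0  1  2  0  1  2  3  0  1  2  0  1  2  3
So g(13) = 3.
The value of a disjunctive sum is the nim-sum of the parts.
Combined value = 2 ⊕ 3 = 1.

1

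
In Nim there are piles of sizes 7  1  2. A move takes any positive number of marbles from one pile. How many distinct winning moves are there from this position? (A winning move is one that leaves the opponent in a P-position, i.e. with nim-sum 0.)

Nim-sum: 7 XOR 1 XOR 2 = 4.
The overall nim-sum is X = 4. A pile of size p has a winning move iff p XOR X < p (reduce it to p XOR X).
  7: 7 XOR 4 = 3 < 7 — winning move (to 3).
  1: 1 XOR 4 = 5 ≥ 1 — no move.
  2: 2 XOR 4 = 6 ≥ 2 — no move.
That gives 1 winning move.

1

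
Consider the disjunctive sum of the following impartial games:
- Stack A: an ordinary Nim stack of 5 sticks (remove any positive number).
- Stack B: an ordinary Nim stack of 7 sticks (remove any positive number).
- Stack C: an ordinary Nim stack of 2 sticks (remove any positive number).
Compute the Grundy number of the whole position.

Stack A is a plain Nim stack of size 5, so its Grundy value is 5.
Stack B is a plain Nim stack of size 7, so its Grundy value is 7.
Stack C is a plain Nim stack of size 2, so its Grundy value is 2.
By the Sprague-Grundy theorem, the Grundy value of a sum of independent games is the XOR of the component values.
Combined value = 5 XOR 7 XOR 2 = 0.

0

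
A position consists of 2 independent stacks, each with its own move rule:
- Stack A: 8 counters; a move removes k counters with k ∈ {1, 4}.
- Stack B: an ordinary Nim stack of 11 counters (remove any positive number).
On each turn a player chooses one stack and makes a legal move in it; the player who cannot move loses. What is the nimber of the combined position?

Grundy values for stack A (subtraction set {1, 4}):
g(0) = mex{} = 0
g(1) = mex{0} = 1
g(2) = mex{1} = 0
g(3) = mex{0} = 1
g(4) = mex{0,1} = 2
g(5) = mex{1,2} = 0
g(6) = mex{0} = 1
g(7) = mex{1} = 0
g(8) = mex{0,2} = 1
So g(8) = 1.
Stack B is a plain Nim stack of size 11, so its Grundy value is 11.
By the Sprague-Grundy theorem, the Grundy value of a sum of independent games is the XOR of the component values.
Combined value = 1 ⊕ 11 = 10.

10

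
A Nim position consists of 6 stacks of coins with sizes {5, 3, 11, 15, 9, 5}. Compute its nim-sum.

Write each in binary and XOR column by column:
  0101  (5)
  0011  (3)
  1011  (11)
  1111  (15)
  1001  (9)
  0101  (5)
  ----
  1110  (14)

14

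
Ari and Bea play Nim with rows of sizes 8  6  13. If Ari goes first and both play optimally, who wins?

Ari wins

In binary:
  1000  (8)
  0110  (6)
  1101  (13)
  ----
  0011  (3)
The nim-sum is 3 ≠ 0, so this is an N-position: the player to move can win; Ari has a winning move.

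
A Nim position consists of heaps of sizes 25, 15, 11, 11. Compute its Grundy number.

22

In binary:
  11001  (25)
  01111  (15)
  01011  (11)
  01011  (11)
  -----
  10110  (22)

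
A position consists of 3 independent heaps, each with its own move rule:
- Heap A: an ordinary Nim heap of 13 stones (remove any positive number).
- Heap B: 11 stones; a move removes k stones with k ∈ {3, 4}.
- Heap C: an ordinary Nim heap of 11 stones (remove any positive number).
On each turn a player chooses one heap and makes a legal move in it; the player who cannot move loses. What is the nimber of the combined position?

7

Heap A is a plain Nim heap of size 13, so its Grundy value is 13.
Build the Grundy sequence for heap B with g(k) = mex{g(k−s) : s ∈ {3, 4}, s ≤ k}:
k:     0  1  2  3  4  5  6  7  8  9 10 11
g(k):  0  0  0  1  1  1  2  0  0  0  1  1
So g(11) = 1.
Heap C is a plain Nim heap of size 11, so its Grundy value is 11.
The value of a disjunctive sum is the nim-sum of the parts.
Combined value = 13 ⊕ 1 ⊕ 11 = 7.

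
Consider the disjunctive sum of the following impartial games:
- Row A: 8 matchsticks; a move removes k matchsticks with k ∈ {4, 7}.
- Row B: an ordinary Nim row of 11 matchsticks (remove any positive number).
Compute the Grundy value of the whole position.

Grundy values for row A (subtraction set {4, 7}):
g(0) = mex{} = 0
g(1) = mex{} = 0
g(2) = mex{} = 0
g(3) = mex{} = 0
g(4) = mex{0} = 1
g(5) = mex{0} = 1
g(6) = mex{0} = 1
g(7) = mex{0} = 1
g(8) = mex{0,1} = 2
So g(8) = 2.
Row B is a plain Nim row of size 11, so its Grundy value is 11.
The value of a disjunctive sum is the nim-sum of the parts.
Combined value = 2 ⊕ 11 = 9.

9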